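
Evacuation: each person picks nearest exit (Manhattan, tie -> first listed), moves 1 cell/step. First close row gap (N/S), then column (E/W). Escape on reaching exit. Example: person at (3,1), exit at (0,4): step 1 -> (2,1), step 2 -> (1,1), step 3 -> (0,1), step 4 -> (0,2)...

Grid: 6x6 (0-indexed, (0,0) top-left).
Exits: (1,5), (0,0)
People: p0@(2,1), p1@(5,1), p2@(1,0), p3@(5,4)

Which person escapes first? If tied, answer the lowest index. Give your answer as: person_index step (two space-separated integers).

Step 1: p0:(2,1)->(1,1) | p1:(5,1)->(4,1) | p2:(1,0)->(0,0)->EXIT | p3:(5,4)->(4,4)
Step 2: p0:(1,1)->(0,1) | p1:(4,1)->(3,1) | p2:escaped | p3:(4,4)->(3,4)
Step 3: p0:(0,1)->(0,0)->EXIT | p1:(3,1)->(2,1) | p2:escaped | p3:(3,4)->(2,4)
Step 4: p0:escaped | p1:(2,1)->(1,1) | p2:escaped | p3:(2,4)->(1,4)
Step 5: p0:escaped | p1:(1,1)->(0,1) | p2:escaped | p3:(1,4)->(1,5)->EXIT
Step 6: p0:escaped | p1:(0,1)->(0,0)->EXIT | p2:escaped | p3:escaped
Exit steps: [3, 6, 1, 5]
First to escape: p2 at step 1

Answer: 2 1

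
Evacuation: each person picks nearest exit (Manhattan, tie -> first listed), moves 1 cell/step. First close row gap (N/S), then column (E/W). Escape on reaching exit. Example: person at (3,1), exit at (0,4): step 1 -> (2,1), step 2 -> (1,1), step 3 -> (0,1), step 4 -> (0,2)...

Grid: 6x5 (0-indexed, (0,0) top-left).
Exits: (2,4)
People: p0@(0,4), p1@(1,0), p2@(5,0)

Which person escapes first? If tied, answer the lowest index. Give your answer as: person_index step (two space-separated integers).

Step 1: p0:(0,4)->(1,4) | p1:(1,0)->(2,0) | p2:(5,0)->(4,0)
Step 2: p0:(1,4)->(2,4)->EXIT | p1:(2,0)->(2,1) | p2:(4,0)->(3,0)
Step 3: p0:escaped | p1:(2,1)->(2,2) | p2:(3,0)->(2,0)
Step 4: p0:escaped | p1:(2,2)->(2,3) | p2:(2,0)->(2,1)
Step 5: p0:escaped | p1:(2,3)->(2,4)->EXIT | p2:(2,1)->(2,2)
Step 6: p0:escaped | p1:escaped | p2:(2,2)->(2,3)
Step 7: p0:escaped | p1:escaped | p2:(2,3)->(2,4)->EXIT
Exit steps: [2, 5, 7]
First to escape: p0 at step 2

Answer: 0 2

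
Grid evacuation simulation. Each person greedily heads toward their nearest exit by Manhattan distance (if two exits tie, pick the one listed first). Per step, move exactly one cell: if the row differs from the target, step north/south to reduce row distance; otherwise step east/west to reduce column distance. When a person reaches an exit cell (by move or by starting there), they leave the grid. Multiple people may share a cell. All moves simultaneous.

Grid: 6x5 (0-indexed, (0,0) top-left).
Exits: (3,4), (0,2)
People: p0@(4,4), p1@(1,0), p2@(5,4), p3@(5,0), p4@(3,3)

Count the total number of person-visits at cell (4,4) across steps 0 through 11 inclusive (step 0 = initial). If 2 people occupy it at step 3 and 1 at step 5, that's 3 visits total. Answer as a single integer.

Answer: 2

Derivation:
Step 0: p0@(4,4) p1@(1,0) p2@(5,4) p3@(5,0) p4@(3,3) -> at (4,4): 1 [p0], cum=1
Step 1: p0@ESC p1@(0,0) p2@(4,4) p3@(4,0) p4@ESC -> at (4,4): 1 [p2], cum=2
Step 2: p0@ESC p1@(0,1) p2@ESC p3@(3,0) p4@ESC -> at (4,4): 0 [-], cum=2
Step 3: p0@ESC p1@ESC p2@ESC p3@(3,1) p4@ESC -> at (4,4): 0 [-], cum=2
Step 4: p0@ESC p1@ESC p2@ESC p3@(3,2) p4@ESC -> at (4,4): 0 [-], cum=2
Step 5: p0@ESC p1@ESC p2@ESC p3@(3,3) p4@ESC -> at (4,4): 0 [-], cum=2
Step 6: p0@ESC p1@ESC p2@ESC p3@ESC p4@ESC -> at (4,4): 0 [-], cum=2
Total visits = 2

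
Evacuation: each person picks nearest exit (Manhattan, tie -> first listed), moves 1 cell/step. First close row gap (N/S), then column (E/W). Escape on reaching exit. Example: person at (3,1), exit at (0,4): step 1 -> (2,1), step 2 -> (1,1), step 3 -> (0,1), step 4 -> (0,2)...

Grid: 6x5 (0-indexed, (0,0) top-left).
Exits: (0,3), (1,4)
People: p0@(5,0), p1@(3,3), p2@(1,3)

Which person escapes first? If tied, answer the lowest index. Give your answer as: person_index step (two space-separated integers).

Answer: 2 1

Derivation:
Step 1: p0:(5,0)->(4,0) | p1:(3,3)->(2,3) | p2:(1,3)->(0,3)->EXIT
Step 2: p0:(4,0)->(3,0) | p1:(2,3)->(1,3) | p2:escaped
Step 3: p0:(3,0)->(2,0) | p1:(1,3)->(0,3)->EXIT | p2:escaped
Step 4: p0:(2,0)->(1,0) | p1:escaped | p2:escaped
Step 5: p0:(1,0)->(0,0) | p1:escaped | p2:escaped
Step 6: p0:(0,0)->(0,1) | p1:escaped | p2:escaped
Step 7: p0:(0,1)->(0,2) | p1:escaped | p2:escaped
Step 8: p0:(0,2)->(0,3)->EXIT | p1:escaped | p2:escaped
Exit steps: [8, 3, 1]
First to escape: p2 at step 1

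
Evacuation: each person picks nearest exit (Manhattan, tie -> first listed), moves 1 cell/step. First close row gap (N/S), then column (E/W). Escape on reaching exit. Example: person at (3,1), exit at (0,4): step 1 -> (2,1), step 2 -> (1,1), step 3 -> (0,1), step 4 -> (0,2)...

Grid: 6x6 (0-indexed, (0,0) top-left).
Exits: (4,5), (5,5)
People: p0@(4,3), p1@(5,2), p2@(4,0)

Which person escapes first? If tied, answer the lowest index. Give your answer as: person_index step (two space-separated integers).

Step 1: p0:(4,3)->(4,4) | p1:(5,2)->(5,3) | p2:(4,0)->(4,1)
Step 2: p0:(4,4)->(4,5)->EXIT | p1:(5,3)->(5,4) | p2:(4,1)->(4,2)
Step 3: p0:escaped | p1:(5,4)->(5,5)->EXIT | p2:(4,2)->(4,3)
Step 4: p0:escaped | p1:escaped | p2:(4,3)->(4,4)
Step 5: p0:escaped | p1:escaped | p2:(4,4)->(4,5)->EXIT
Exit steps: [2, 3, 5]
First to escape: p0 at step 2

Answer: 0 2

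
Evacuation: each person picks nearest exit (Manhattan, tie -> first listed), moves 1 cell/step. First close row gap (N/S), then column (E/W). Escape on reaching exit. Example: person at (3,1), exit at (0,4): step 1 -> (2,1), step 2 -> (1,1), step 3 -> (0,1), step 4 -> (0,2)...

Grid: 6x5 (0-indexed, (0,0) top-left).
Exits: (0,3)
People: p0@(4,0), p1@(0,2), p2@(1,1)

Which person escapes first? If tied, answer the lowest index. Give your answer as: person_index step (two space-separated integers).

Answer: 1 1

Derivation:
Step 1: p0:(4,0)->(3,0) | p1:(0,2)->(0,3)->EXIT | p2:(1,1)->(0,1)
Step 2: p0:(3,0)->(2,0) | p1:escaped | p2:(0,1)->(0,2)
Step 3: p0:(2,0)->(1,0) | p1:escaped | p2:(0,2)->(0,3)->EXIT
Step 4: p0:(1,0)->(0,0) | p1:escaped | p2:escaped
Step 5: p0:(0,0)->(0,1) | p1:escaped | p2:escaped
Step 6: p0:(0,1)->(0,2) | p1:escaped | p2:escaped
Step 7: p0:(0,2)->(0,3)->EXIT | p1:escaped | p2:escaped
Exit steps: [7, 1, 3]
First to escape: p1 at step 1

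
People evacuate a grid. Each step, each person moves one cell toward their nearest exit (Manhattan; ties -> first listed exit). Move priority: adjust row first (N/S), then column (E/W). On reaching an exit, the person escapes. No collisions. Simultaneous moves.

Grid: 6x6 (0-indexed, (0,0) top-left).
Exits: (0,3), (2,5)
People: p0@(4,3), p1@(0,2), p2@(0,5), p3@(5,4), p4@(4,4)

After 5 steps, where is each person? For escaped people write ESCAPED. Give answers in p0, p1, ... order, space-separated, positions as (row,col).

Step 1: p0:(4,3)->(3,3) | p1:(0,2)->(0,3)->EXIT | p2:(0,5)->(0,4) | p3:(5,4)->(4,4) | p4:(4,4)->(3,4)
Step 2: p0:(3,3)->(2,3) | p1:escaped | p2:(0,4)->(0,3)->EXIT | p3:(4,4)->(3,4) | p4:(3,4)->(2,4)
Step 3: p0:(2,3)->(1,3) | p1:escaped | p2:escaped | p3:(3,4)->(2,4) | p4:(2,4)->(2,5)->EXIT
Step 4: p0:(1,3)->(0,3)->EXIT | p1:escaped | p2:escaped | p3:(2,4)->(2,5)->EXIT | p4:escaped

ESCAPED ESCAPED ESCAPED ESCAPED ESCAPED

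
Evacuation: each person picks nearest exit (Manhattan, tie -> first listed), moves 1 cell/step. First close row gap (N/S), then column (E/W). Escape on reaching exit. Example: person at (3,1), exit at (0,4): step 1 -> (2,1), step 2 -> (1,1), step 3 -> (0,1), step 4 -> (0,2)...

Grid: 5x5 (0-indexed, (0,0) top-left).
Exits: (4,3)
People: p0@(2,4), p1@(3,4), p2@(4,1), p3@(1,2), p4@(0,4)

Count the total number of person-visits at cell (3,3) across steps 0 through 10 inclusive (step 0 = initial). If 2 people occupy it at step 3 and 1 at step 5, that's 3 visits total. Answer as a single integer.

Answer: 0

Derivation:
Step 0: p0@(2,4) p1@(3,4) p2@(4,1) p3@(1,2) p4@(0,4) -> at (3,3): 0 [-], cum=0
Step 1: p0@(3,4) p1@(4,4) p2@(4,2) p3@(2,2) p4@(1,4) -> at (3,3): 0 [-], cum=0
Step 2: p0@(4,4) p1@ESC p2@ESC p3@(3,2) p4@(2,4) -> at (3,3): 0 [-], cum=0
Step 3: p0@ESC p1@ESC p2@ESC p3@(4,2) p4@(3,4) -> at (3,3): 0 [-], cum=0
Step 4: p0@ESC p1@ESC p2@ESC p3@ESC p4@(4,4) -> at (3,3): 0 [-], cum=0
Step 5: p0@ESC p1@ESC p2@ESC p3@ESC p4@ESC -> at (3,3): 0 [-], cum=0
Total visits = 0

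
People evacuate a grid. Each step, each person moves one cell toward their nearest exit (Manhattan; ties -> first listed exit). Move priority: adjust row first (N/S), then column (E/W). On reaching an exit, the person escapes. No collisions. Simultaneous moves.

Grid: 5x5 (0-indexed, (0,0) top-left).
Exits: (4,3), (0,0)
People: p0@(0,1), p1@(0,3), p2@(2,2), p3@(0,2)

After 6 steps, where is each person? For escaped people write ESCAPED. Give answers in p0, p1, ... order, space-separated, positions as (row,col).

Step 1: p0:(0,1)->(0,0)->EXIT | p1:(0,3)->(0,2) | p2:(2,2)->(3,2) | p3:(0,2)->(0,1)
Step 2: p0:escaped | p1:(0,2)->(0,1) | p2:(3,2)->(4,2) | p3:(0,1)->(0,0)->EXIT
Step 3: p0:escaped | p1:(0,1)->(0,0)->EXIT | p2:(4,2)->(4,3)->EXIT | p3:escaped

ESCAPED ESCAPED ESCAPED ESCAPED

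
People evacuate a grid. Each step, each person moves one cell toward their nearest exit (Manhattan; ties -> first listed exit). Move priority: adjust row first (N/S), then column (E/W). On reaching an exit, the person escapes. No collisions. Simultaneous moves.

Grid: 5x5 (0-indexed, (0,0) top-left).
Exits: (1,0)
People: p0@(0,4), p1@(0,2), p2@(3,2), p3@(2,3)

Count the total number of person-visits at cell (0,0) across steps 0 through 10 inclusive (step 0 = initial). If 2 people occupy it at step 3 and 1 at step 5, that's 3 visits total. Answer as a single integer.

Step 0: p0@(0,4) p1@(0,2) p2@(3,2) p3@(2,3) -> at (0,0): 0 [-], cum=0
Step 1: p0@(1,4) p1@(1,2) p2@(2,2) p3@(1,3) -> at (0,0): 0 [-], cum=0
Step 2: p0@(1,3) p1@(1,1) p2@(1,2) p3@(1,2) -> at (0,0): 0 [-], cum=0
Step 3: p0@(1,2) p1@ESC p2@(1,1) p3@(1,1) -> at (0,0): 0 [-], cum=0
Step 4: p0@(1,1) p1@ESC p2@ESC p3@ESC -> at (0,0): 0 [-], cum=0
Step 5: p0@ESC p1@ESC p2@ESC p3@ESC -> at (0,0): 0 [-], cum=0
Total visits = 0

Answer: 0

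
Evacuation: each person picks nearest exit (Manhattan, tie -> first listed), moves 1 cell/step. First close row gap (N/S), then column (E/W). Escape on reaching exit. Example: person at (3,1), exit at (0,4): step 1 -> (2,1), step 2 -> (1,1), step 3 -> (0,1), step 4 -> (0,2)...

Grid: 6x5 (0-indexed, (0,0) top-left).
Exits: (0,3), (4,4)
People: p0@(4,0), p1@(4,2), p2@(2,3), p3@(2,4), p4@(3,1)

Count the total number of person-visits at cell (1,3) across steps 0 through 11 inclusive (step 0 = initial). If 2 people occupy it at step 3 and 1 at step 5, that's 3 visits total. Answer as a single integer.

Answer: 1

Derivation:
Step 0: p0@(4,0) p1@(4,2) p2@(2,3) p3@(2,4) p4@(3,1) -> at (1,3): 0 [-], cum=0
Step 1: p0@(4,1) p1@(4,3) p2@(1,3) p3@(3,4) p4@(4,1) -> at (1,3): 1 [p2], cum=1
Step 2: p0@(4,2) p1@ESC p2@ESC p3@ESC p4@(4,2) -> at (1,3): 0 [-], cum=1
Step 3: p0@(4,3) p1@ESC p2@ESC p3@ESC p4@(4,3) -> at (1,3): 0 [-], cum=1
Step 4: p0@ESC p1@ESC p2@ESC p3@ESC p4@ESC -> at (1,3): 0 [-], cum=1
Total visits = 1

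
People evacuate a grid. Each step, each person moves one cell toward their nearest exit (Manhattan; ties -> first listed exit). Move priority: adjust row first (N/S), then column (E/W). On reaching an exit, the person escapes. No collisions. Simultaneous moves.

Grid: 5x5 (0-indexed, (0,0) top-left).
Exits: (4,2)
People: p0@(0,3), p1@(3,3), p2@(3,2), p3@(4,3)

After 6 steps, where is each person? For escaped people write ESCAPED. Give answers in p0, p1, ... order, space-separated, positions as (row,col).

Step 1: p0:(0,3)->(1,3) | p1:(3,3)->(4,3) | p2:(3,2)->(4,2)->EXIT | p3:(4,3)->(4,2)->EXIT
Step 2: p0:(1,3)->(2,3) | p1:(4,3)->(4,2)->EXIT | p2:escaped | p3:escaped
Step 3: p0:(2,3)->(3,3) | p1:escaped | p2:escaped | p3:escaped
Step 4: p0:(3,3)->(4,3) | p1:escaped | p2:escaped | p3:escaped
Step 5: p0:(4,3)->(4,2)->EXIT | p1:escaped | p2:escaped | p3:escaped

ESCAPED ESCAPED ESCAPED ESCAPED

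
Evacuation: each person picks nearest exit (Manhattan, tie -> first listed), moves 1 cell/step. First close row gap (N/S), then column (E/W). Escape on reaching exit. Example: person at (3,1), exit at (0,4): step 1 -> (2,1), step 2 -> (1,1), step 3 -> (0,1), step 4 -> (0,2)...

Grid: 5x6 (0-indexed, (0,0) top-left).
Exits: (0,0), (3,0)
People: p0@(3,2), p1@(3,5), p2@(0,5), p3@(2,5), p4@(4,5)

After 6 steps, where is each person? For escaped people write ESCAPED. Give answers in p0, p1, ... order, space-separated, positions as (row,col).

Step 1: p0:(3,2)->(3,1) | p1:(3,5)->(3,4) | p2:(0,5)->(0,4) | p3:(2,5)->(3,5) | p4:(4,5)->(3,5)
Step 2: p0:(3,1)->(3,0)->EXIT | p1:(3,4)->(3,3) | p2:(0,4)->(0,3) | p3:(3,5)->(3,4) | p4:(3,5)->(3,4)
Step 3: p0:escaped | p1:(3,3)->(3,2) | p2:(0,3)->(0,2) | p3:(3,4)->(3,3) | p4:(3,4)->(3,3)
Step 4: p0:escaped | p1:(3,2)->(3,1) | p2:(0,2)->(0,1) | p3:(3,3)->(3,2) | p4:(3,3)->(3,2)
Step 5: p0:escaped | p1:(3,1)->(3,0)->EXIT | p2:(0,1)->(0,0)->EXIT | p3:(3,2)->(3,1) | p4:(3,2)->(3,1)
Step 6: p0:escaped | p1:escaped | p2:escaped | p3:(3,1)->(3,0)->EXIT | p4:(3,1)->(3,0)->EXIT

ESCAPED ESCAPED ESCAPED ESCAPED ESCAPED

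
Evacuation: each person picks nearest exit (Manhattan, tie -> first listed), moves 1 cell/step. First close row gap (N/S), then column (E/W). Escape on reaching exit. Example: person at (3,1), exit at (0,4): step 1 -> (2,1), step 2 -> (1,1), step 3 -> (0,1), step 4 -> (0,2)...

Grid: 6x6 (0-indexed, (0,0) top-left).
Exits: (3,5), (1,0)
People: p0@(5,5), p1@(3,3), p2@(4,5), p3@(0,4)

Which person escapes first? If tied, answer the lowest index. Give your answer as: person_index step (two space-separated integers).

Step 1: p0:(5,5)->(4,5) | p1:(3,3)->(3,4) | p2:(4,5)->(3,5)->EXIT | p3:(0,4)->(1,4)
Step 2: p0:(4,5)->(3,5)->EXIT | p1:(3,4)->(3,5)->EXIT | p2:escaped | p3:(1,4)->(2,4)
Step 3: p0:escaped | p1:escaped | p2:escaped | p3:(2,4)->(3,4)
Step 4: p0:escaped | p1:escaped | p2:escaped | p3:(3,4)->(3,5)->EXIT
Exit steps: [2, 2, 1, 4]
First to escape: p2 at step 1

Answer: 2 1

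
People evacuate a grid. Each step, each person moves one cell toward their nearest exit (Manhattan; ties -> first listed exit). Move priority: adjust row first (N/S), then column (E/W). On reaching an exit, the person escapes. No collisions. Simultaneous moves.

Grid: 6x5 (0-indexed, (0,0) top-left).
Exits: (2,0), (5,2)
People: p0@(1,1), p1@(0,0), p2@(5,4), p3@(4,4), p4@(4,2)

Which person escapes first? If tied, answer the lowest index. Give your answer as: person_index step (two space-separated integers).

Step 1: p0:(1,1)->(2,1) | p1:(0,0)->(1,0) | p2:(5,4)->(5,3) | p3:(4,4)->(5,4) | p4:(4,2)->(5,2)->EXIT
Step 2: p0:(2,1)->(2,0)->EXIT | p1:(1,0)->(2,0)->EXIT | p2:(5,3)->(5,2)->EXIT | p3:(5,4)->(5,3) | p4:escaped
Step 3: p0:escaped | p1:escaped | p2:escaped | p3:(5,3)->(5,2)->EXIT | p4:escaped
Exit steps: [2, 2, 2, 3, 1]
First to escape: p4 at step 1

Answer: 4 1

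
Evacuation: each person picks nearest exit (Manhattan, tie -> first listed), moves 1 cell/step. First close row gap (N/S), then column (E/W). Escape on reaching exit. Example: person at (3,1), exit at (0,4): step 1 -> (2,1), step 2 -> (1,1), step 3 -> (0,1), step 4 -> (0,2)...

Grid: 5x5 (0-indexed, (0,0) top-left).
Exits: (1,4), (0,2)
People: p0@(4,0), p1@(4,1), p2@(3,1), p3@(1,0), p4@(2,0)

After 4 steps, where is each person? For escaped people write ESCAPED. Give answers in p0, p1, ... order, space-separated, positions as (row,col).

Step 1: p0:(4,0)->(3,0) | p1:(4,1)->(3,1) | p2:(3,1)->(2,1) | p3:(1,0)->(0,0) | p4:(2,0)->(1,0)
Step 2: p0:(3,0)->(2,0) | p1:(3,1)->(2,1) | p2:(2,1)->(1,1) | p3:(0,0)->(0,1) | p4:(1,0)->(0,0)
Step 3: p0:(2,0)->(1,0) | p1:(2,1)->(1,1) | p2:(1,1)->(0,1) | p3:(0,1)->(0,2)->EXIT | p4:(0,0)->(0,1)
Step 4: p0:(1,0)->(0,0) | p1:(1,1)->(0,1) | p2:(0,1)->(0,2)->EXIT | p3:escaped | p4:(0,1)->(0,2)->EXIT

(0,0) (0,1) ESCAPED ESCAPED ESCAPED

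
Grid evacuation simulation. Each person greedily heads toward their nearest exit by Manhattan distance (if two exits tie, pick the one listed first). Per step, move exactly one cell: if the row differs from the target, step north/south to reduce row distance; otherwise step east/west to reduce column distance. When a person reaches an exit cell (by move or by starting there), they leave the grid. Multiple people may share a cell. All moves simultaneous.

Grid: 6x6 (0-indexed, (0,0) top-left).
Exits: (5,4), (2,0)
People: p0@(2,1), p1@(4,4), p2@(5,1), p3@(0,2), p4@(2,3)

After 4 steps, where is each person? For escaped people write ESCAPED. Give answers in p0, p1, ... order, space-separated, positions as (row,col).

Step 1: p0:(2,1)->(2,0)->EXIT | p1:(4,4)->(5,4)->EXIT | p2:(5,1)->(5,2) | p3:(0,2)->(1,2) | p4:(2,3)->(2,2)
Step 2: p0:escaped | p1:escaped | p2:(5,2)->(5,3) | p3:(1,2)->(2,2) | p4:(2,2)->(2,1)
Step 3: p0:escaped | p1:escaped | p2:(5,3)->(5,4)->EXIT | p3:(2,2)->(2,1) | p4:(2,1)->(2,0)->EXIT
Step 4: p0:escaped | p1:escaped | p2:escaped | p3:(2,1)->(2,0)->EXIT | p4:escaped

ESCAPED ESCAPED ESCAPED ESCAPED ESCAPED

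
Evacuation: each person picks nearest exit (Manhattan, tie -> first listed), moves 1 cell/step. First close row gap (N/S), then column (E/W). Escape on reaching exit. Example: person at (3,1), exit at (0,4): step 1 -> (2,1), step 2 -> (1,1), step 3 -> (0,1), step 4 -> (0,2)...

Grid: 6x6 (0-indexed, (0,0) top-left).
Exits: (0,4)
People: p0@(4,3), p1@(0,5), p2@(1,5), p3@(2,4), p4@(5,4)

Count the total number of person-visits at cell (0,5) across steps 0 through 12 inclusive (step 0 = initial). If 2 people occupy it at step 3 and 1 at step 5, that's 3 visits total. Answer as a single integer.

Answer: 2

Derivation:
Step 0: p0@(4,3) p1@(0,5) p2@(1,5) p3@(2,4) p4@(5,4) -> at (0,5): 1 [p1], cum=1
Step 1: p0@(3,3) p1@ESC p2@(0,5) p3@(1,4) p4@(4,4) -> at (0,5): 1 [p2], cum=2
Step 2: p0@(2,3) p1@ESC p2@ESC p3@ESC p4@(3,4) -> at (0,5): 0 [-], cum=2
Step 3: p0@(1,3) p1@ESC p2@ESC p3@ESC p4@(2,4) -> at (0,5): 0 [-], cum=2
Step 4: p0@(0,3) p1@ESC p2@ESC p3@ESC p4@(1,4) -> at (0,5): 0 [-], cum=2
Step 5: p0@ESC p1@ESC p2@ESC p3@ESC p4@ESC -> at (0,5): 0 [-], cum=2
Total visits = 2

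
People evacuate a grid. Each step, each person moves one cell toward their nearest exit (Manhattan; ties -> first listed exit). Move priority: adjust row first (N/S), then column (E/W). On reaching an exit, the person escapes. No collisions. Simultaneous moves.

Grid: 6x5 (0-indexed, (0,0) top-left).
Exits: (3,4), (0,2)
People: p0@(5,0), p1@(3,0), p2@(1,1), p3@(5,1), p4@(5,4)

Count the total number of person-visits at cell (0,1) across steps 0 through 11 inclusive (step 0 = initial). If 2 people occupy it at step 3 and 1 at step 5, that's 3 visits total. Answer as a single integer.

Answer: 1

Derivation:
Step 0: p0@(5,0) p1@(3,0) p2@(1,1) p3@(5,1) p4@(5,4) -> at (0,1): 0 [-], cum=0
Step 1: p0@(4,0) p1@(3,1) p2@(0,1) p3@(4,1) p4@(4,4) -> at (0,1): 1 [p2], cum=1
Step 2: p0@(3,0) p1@(3,2) p2@ESC p3@(3,1) p4@ESC -> at (0,1): 0 [-], cum=1
Step 3: p0@(3,1) p1@(3,3) p2@ESC p3@(3,2) p4@ESC -> at (0,1): 0 [-], cum=1
Step 4: p0@(3,2) p1@ESC p2@ESC p3@(3,3) p4@ESC -> at (0,1): 0 [-], cum=1
Step 5: p0@(3,3) p1@ESC p2@ESC p3@ESC p4@ESC -> at (0,1): 0 [-], cum=1
Step 6: p0@ESC p1@ESC p2@ESC p3@ESC p4@ESC -> at (0,1): 0 [-], cum=1
Total visits = 1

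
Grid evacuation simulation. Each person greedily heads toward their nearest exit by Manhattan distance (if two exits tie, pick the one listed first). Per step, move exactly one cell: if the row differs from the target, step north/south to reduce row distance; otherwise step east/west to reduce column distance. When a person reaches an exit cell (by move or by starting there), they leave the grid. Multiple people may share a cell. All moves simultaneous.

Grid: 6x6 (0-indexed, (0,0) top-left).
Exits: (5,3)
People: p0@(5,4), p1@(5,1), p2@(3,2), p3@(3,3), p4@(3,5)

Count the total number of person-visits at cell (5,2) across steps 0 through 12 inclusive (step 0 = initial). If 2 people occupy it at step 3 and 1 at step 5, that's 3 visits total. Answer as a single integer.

Answer: 2

Derivation:
Step 0: p0@(5,4) p1@(5,1) p2@(3,2) p3@(3,3) p4@(3,5) -> at (5,2): 0 [-], cum=0
Step 1: p0@ESC p1@(5,2) p2@(4,2) p3@(4,3) p4@(4,5) -> at (5,2): 1 [p1], cum=1
Step 2: p0@ESC p1@ESC p2@(5,2) p3@ESC p4@(5,5) -> at (5,2): 1 [p2], cum=2
Step 3: p0@ESC p1@ESC p2@ESC p3@ESC p4@(5,4) -> at (5,2): 0 [-], cum=2
Step 4: p0@ESC p1@ESC p2@ESC p3@ESC p4@ESC -> at (5,2): 0 [-], cum=2
Total visits = 2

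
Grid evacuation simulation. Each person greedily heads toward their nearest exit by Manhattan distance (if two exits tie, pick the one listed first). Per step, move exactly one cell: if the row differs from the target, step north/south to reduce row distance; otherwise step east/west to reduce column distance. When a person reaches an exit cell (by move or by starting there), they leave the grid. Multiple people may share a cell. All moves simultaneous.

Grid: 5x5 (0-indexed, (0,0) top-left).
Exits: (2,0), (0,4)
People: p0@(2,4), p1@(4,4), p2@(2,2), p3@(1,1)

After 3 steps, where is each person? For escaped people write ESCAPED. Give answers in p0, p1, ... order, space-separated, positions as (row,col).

Step 1: p0:(2,4)->(1,4) | p1:(4,4)->(3,4) | p2:(2,2)->(2,1) | p3:(1,1)->(2,1)
Step 2: p0:(1,4)->(0,4)->EXIT | p1:(3,4)->(2,4) | p2:(2,1)->(2,0)->EXIT | p3:(2,1)->(2,0)->EXIT
Step 3: p0:escaped | p1:(2,4)->(1,4) | p2:escaped | p3:escaped

ESCAPED (1,4) ESCAPED ESCAPED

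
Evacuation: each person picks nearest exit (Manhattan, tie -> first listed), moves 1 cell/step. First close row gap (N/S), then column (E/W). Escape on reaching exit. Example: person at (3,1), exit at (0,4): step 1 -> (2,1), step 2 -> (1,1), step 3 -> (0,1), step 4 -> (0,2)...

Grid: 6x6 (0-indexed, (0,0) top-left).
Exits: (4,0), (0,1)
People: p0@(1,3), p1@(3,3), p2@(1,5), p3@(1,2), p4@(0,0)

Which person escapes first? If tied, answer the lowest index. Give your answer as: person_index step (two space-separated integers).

Step 1: p0:(1,3)->(0,3) | p1:(3,3)->(4,3) | p2:(1,5)->(0,5) | p3:(1,2)->(0,2) | p4:(0,0)->(0,1)->EXIT
Step 2: p0:(0,3)->(0,2) | p1:(4,3)->(4,2) | p2:(0,5)->(0,4) | p3:(0,2)->(0,1)->EXIT | p4:escaped
Step 3: p0:(0,2)->(0,1)->EXIT | p1:(4,2)->(4,1) | p2:(0,4)->(0,3) | p3:escaped | p4:escaped
Step 4: p0:escaped | p1:(4,1)->(4,0)->EXIT | p2:(0,3)->(0,2) | p3:escaped | p4:escaped
Step 5: p0:escaped | p1:escaped | p2:(0,2)->(0,1)->EXIT | p3:escaped | p4:escaped
Exit steps: [3, 4, 5, 2, 1]
First to escape: p4 at step 1

Answer: 4 1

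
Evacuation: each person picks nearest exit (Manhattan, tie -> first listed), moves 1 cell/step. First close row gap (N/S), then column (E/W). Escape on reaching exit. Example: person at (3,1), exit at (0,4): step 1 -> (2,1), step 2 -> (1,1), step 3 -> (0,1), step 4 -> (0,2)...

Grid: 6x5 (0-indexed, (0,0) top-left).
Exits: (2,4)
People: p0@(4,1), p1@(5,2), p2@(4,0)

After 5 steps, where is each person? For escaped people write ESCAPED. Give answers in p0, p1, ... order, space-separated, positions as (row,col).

Step 1: p0:(4,1)->(3,1) | p1:(5,2)->(4,2) | p2:(4,0)->(3,0)
Step 2: p0:(3,1)->(2,1) | p1:(4,2)->(3,2) | p2:(3,0)->(2,0)
Step 3: p0:(2,1)->(2,2) | p1:(3,2)->(2,2) | p2:(2,0)->(2,1)
Step 4: p0:(2,2)->(2,3) | p1:(2,2)->(2,3) | p2:(2,1)->(2,2)
Step 5: p0:(2,3)->(2,4)->EXIT | p1:(2,3)->(2,4)->EXIT | p2:(2,2)->(2,3)

ESCAPED ESCAPED (2,3)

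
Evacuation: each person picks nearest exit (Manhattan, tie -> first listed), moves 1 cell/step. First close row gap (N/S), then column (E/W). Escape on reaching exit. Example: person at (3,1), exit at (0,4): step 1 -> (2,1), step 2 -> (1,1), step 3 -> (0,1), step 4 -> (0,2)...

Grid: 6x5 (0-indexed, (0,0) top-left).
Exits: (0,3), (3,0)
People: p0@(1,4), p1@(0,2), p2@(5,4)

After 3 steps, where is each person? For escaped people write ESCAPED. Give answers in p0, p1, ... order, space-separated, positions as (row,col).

Step 1: p0:(1,4)->(0,4) | p1:(0,2)->(0,3)->EXIT | p2:(5,4)->(4,4)
Step 2: p0:(0,4)->(0,3)->EXIT | p1:escaped | p2:(4,4)->(3,4)
Step 3: p0:escaped | p1:escaped | p2:(3,4)->(2,4)

ESCAPED ESCAPED (2,4)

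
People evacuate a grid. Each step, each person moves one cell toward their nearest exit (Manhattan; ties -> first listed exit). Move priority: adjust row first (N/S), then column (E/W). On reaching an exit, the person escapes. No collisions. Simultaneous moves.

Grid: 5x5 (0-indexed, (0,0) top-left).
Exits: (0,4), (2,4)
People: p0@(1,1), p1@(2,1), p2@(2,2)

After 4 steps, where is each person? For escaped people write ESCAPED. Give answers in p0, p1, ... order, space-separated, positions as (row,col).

Step 1: p0:(1,1)->(0,1) | p1:(2,1)->(2,2) | p2:(2,2)->(2,3)
Step 2: p0:(0,1)->(0,2) | p1:(2,2)->(2,3) | p2:(2,3)->(2,4)->EXIT
Step 3: p0:(0,2)->(0,3) | p1:(2,3)->(2,4)->EXIT | p2:escaped
Step 4: p0:(0,3)->(0,4)->EXIT | p1:escaped | p2:escaped

ESCAPED ESCAPED ESCAPED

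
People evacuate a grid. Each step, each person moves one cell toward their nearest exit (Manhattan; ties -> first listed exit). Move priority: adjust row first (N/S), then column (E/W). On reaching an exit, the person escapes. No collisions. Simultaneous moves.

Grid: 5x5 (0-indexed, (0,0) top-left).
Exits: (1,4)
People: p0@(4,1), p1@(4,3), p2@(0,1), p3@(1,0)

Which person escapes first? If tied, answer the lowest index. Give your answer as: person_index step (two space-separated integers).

Answer: 1 4

Derivation:
Step 1: p0:(4,1)->(3,1) | p1:(4,3)->(3,3) | p2:(0,1)->(1,1) | p3:(1,0)->(1,1)
Step 2: p0:(3,1)->(2,1) | p1:(3,3)->(2,3) | p2:(1,1)->(1,2) | p3:(1,1)->(1,2)
Step 3: p0:(2,1)->(1,1) | p1:(2,3)->(1,3) | p2:(1,2)->(1,3) | p3:(1,2)->(1,3)
Step 4: p0:(1,1)->(1,2) | p1:(1,3)->(1,4)->EXIT | p2:(1,3)->(1,4)->EXIT | p3:(1,3)->(1,4)->EXIT
Step 5: p0:(1,2)->(1,3) | p1:escaped | p2:escaped | p3:escaped
Step 6: p0:(1,3)->(1,4)->EXIT | p1:escaped | p2:escaped | p3:escaped
Exit steps: [6, 4, 4, 4]
First to escape: p1 at step 4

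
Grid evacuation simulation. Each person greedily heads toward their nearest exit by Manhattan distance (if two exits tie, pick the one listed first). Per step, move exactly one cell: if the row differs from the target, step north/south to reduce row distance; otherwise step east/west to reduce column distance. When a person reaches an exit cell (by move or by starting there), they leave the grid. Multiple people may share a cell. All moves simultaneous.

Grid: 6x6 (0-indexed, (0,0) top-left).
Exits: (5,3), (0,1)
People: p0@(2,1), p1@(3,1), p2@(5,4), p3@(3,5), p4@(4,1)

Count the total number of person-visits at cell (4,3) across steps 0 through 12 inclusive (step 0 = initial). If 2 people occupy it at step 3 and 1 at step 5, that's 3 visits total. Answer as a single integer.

Answer: 0

Derivation:
Step 0: p0@(2,1) p1@(3,1) p2@(5,4) p3@(3,5) p4@(4,1) -> at (4,3): 0 [-], cum=0
Step 1: p0@(1,1) p1@(2,1) p2@ESC p3@(4,5) p4@(5,1) -> at (4,3): 0 [-], cum=0
Step 2: p0@ESC p1@(1,1) p2@ESC p3@(5,5) p4@(5,2) -> at (4,3): 0 [-], cum=0
Step 3: p0@ESC p1@ESC p2@ESC p3@(5,4) p4@ESC -> at (4,3): 0 [-], cum=0
Step 4: p0@ESC p1@ESC p2@ESC p3@ESC p4@ESC -> at (4,3): 0 [-], cum=0
Total visits = 0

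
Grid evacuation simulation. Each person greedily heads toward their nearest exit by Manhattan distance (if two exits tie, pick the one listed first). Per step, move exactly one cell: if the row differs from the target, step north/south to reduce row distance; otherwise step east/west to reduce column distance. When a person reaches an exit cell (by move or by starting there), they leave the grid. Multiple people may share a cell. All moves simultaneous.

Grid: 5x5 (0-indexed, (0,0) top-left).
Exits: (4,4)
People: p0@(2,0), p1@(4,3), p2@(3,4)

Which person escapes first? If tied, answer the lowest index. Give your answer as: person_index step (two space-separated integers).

Answer: 1 1

Derivation:
Step 1: p0:(2,0)->(3,0) | p1:(4,3)->(4,4)->EXIT | p2:(3,4)->(4,4)->EXIT
Step 2: p0:(3,0)->(4,0) | p1:escaped | p2:escaped
Step 3: p0:(4,0)->(4,1) | p1:escaped | p2:escaped
Step 4: p0:(4,1)->(4,2) | p1:escaped | p2:escaped
Step 5: p0:(4,2)->(4,3) | p1:escaped | p2:escaped
Step 6: p0:(4,3)->(4,4)->EXIT | p1:escaped | p2:escaped
Exit steps: [6, 1, 1]
First to escape: p1 at step 1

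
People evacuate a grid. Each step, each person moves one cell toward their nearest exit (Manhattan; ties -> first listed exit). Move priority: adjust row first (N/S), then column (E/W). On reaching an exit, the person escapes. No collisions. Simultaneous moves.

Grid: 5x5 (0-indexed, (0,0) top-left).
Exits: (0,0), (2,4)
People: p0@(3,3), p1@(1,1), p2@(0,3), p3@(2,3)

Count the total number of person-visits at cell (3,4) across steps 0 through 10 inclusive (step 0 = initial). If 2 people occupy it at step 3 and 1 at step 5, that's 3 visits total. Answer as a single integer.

Step 0: p0@(3,3) p1@(1,1) p2@(0,3) p3@(2,3) -> at (3,4): 0 [-], cum=0
Step 1: p0@(2,3) p1@(0,1) p2@(0,2) p3@ESC -> at (3,4): 0 [-], cum=0
Step 2: p0@ESC p1@ESC p2@(0,1) p3@ESC -> at (3,4): 0 [-], cum=0
Step 3: p0@ESC p1@ESC p2@ESC p3@ESC -> at (3,4): 0 [-], cum=0
Total visits = 0

Answer: 0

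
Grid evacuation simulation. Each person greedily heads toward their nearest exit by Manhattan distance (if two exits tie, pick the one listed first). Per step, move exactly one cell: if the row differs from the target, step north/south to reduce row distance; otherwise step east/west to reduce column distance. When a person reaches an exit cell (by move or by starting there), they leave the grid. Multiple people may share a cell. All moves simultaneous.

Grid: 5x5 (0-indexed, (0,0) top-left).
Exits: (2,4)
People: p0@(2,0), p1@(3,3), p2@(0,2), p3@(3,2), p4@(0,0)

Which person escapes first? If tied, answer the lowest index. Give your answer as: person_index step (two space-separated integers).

Answer: 1 2

Derivation:
Step 1: p0:(2,0)->(2,1) | p1:(3,3)->(2,3) | p2:(0,2)->(1,2) | p3:(3,2)->(2,2) | p4:(0,0)->(1,0)
Step 2: p0:(2,1)->(2,2) | p1:(2,3)->(2,4)->EXIT | p2:(1,2)->(2,2) | p3:(2,2)->(2,3) | p4:(1,0)->(2,0)
Step 3: p0:(2,2)->(2,3) | p1:escaped | p2:(2,2)->(2,3) | p3:(2,3)->(2,4)->EXIT | p4:(2,0)->(2,1)
Step 4: p0:(2,3)->(2,4)->EXIT | p1:escaped | p2:(2,3)->(2,4)->EXIT | p3:escaped | p4:(2,1)->(2,2)
Step 5: p0:escaped | p1:escaped | p2:escaped | p3:escaped | p4:(2,2)->(2,3)
Step 6: p0:escaped | p1:escaped | p2:escaped | p3:escaped | p4:(2,3)->(2,4)->EXIT
Exit steps: [4, 2, 4, 3, 6]
First to escape: p1 at step 2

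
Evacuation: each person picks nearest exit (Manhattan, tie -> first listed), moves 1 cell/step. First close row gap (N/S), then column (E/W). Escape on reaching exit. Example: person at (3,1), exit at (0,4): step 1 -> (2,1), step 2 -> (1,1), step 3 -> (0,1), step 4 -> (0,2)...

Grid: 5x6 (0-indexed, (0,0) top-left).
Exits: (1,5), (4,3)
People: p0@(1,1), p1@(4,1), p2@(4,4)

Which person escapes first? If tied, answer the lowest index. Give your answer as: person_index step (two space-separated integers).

Step 1: p0:(1,1)->(1,2) | p1:(4,1)->(4,2) | p2:(4,4)->(4,3)->EXIT
Step 2: p0:(1,2)->(1,3) | p1:(4,2)->(4,3)->EXIT | p2:escaped
Step 3: p0:(1,3)->(1,4) | p1:escaped | p2:escaped
Step 4: p0:(1,4)->(1,5)->EXIT | p1:escaped | p2:escaped
Exit steps: [4, 2, 1]
First to escape: p2 at step 1

Answer: 2 1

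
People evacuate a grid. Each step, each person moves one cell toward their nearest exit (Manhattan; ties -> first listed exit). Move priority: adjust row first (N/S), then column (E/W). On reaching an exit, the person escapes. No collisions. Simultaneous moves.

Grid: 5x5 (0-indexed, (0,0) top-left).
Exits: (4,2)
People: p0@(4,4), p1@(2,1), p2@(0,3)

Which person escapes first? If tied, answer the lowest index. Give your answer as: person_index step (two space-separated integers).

Step 1: p0:(4,4)->(4,3) | p1:(2,1)->(3,1) | p2:(0,3)->(1,3)
Step 2: p0:(4,3)->(4,2)->EXIT | p1:(3,1)->(4,1) | p2:(1,3)->(2,3)
Step 3: p0:escaped | p1:(4,1)->(4,2)->EXIT | p2:(2,3)->(3,3)
Step 4: p0:escaped | p1:escaped | p2:(3,3)->(4,3)
Step 5: p0:escaped | p1:escaped | p2:(4,3)->(4,2)->EXIT
Exit steps: [2, 3, 5]
First to escape: p0 at step 2

Answer: 0 2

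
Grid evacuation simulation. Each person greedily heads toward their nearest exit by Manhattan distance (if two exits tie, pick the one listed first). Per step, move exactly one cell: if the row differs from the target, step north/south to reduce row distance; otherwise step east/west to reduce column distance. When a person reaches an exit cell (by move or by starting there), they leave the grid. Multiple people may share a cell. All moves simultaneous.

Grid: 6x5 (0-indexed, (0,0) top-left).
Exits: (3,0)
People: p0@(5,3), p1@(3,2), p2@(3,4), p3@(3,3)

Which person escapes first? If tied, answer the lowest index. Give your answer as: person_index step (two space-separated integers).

Step 1: p0:(5,3)->(4,3) | p1:(3,2)->(3,1) | p2:(3,4)->(3,3) | p3:(3,3)->(3,2)
Step 2: p0:(4,3)->(3,3) | p1:(3,1)->(3,0)->EXIT | p2:(3,3)->(3,2) | p3:(3,2)->(3,1)
Step 3: p0:(3,3)->(3,2) | p1:escaped | p2:(3,2)->(3,1) | p3:(3,1)->(3,0)->EXIT
Step 4: p0:(3,2)->(3,1) | p1:escaped | p2:(3,1)->(3,0)->EXIT | p3:escaped
Step 5: p0:(3,1)->(3,0)->EXIT | p1:escaped | p2:escaped | p3:escaped
Exit steps: [5, 2, 4, 3]
First to escape: p1 at step 2

Answer: 1 2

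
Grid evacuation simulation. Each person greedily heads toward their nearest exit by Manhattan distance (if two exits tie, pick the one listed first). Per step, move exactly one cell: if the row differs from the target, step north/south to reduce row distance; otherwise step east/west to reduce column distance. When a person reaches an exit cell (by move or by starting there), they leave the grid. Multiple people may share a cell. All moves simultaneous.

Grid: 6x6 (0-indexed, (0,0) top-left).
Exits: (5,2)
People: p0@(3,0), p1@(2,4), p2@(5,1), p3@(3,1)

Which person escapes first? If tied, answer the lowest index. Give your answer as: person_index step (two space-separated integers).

Answer: 2 1

Derivation:
Step 1: p0:(3,0)->(4,0) | p1:(2,4)->(3,4) | p2:(5,1)->(5,2)->EXIT | p3:(3,1)->(4,1)
Step 2: p0:(4,0)->(5,0) | p1:(3,4)->(4,4) | p2:escaped | p3:(4,1)->(5,1)
Step 3: p0:(5,0)->(5,1) | p1:(4,4)->(5,4) | p2:escaped | p3:(5,1)->(5,2)->EXIT
Step 4: p0:(5,1)->(5,2)->EXIT | p1:(5,4)->(5,3) | p2:escaped | p3:escaped
Step 5: p0:escaped | p1:(5,3)->(5,2)->EXIT | p2:escaped | p3:escaped
Exit steps: [4, 5, 1, 3]
First to escape: p2 at step 1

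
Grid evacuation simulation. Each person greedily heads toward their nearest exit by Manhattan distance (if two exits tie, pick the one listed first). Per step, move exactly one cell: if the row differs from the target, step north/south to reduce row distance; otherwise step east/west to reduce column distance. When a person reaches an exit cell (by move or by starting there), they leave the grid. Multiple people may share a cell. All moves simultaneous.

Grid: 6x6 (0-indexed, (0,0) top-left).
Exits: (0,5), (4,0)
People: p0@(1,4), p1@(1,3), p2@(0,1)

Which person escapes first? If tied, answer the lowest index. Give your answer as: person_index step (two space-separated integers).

Step 1: p0:(1,4)->(0,4) | p1:(1,3)->(0,3) | p2:(0,1)->(0,2)
Step 2: p0:(0,4)->(0,5)->EXIT | p1:(0,3)->(0,4) | p2:(0,2)->(0,3)
Step 3: p0:escaped | p1:(0,4)->(0,5)->EXIT | p2:(0,3)->(0,4)
Step 4: p0:escaped | p1:escaped | p2:(0,4)->(0,5)->EXIT
Exit steps: [2, 3, 4]
First to escape: p0 at step 2

Answer: 0 2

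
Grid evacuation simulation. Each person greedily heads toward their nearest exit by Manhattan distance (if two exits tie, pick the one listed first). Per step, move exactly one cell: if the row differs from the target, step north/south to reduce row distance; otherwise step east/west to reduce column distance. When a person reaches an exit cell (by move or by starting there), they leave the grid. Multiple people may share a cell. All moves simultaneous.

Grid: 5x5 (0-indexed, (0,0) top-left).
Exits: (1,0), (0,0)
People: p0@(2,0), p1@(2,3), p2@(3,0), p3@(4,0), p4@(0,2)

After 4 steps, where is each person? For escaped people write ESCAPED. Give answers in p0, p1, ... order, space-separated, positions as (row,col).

Step 1: p0:(2,0)->(1,0)->EXIT | p1:(2,3)->(1,3) | p2:(3,0)->(2,0) | p3:(4,0)->(3,0) | p4:(0,2)->(0,1)
Step 2: p0:escaped | p1:(1,3)->(1,2) | p2:(2,0)->(1,0)->EXIT | p3:(3,0)->(2,0) | p4:(0,1)->(0,0)->EXIT
Step 3: p0:escaped | p1:(1,2)->(1,1) | p2:escaped | p3:(2,0)->(1,0)->EXIT | p4:escaped
Step 4: p0:escaped | p1:(1,1)->(1,0)->EXIT | p2:escaped | p3:escaped | p4:escaped

ESCAPED ESCAPED ESCAPED ESCAPED ESCAPED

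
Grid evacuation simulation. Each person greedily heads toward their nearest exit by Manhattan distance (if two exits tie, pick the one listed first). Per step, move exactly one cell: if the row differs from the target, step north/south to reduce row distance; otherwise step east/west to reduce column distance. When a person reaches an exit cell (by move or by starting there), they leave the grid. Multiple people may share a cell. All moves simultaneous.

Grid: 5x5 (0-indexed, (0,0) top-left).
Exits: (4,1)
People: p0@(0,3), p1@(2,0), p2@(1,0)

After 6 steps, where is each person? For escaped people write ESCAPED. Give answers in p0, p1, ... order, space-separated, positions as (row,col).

Step 1: p0:(0,3)->(1,3) | p1:(2,0)->(3,0) | p2:(1,0)->(2,0)
Step 2: p0:(1,3)->(2,3) | p1:(3,0)->(4,0) | p2:(2,0)->(3,0)
Step 3: p0:(2,3)->(3,3) | p1:(4,0)->(4,1)->EXIT | p2:(3,0)->(4,0)
Step 4: p0:(3,3)->(4,3) | p1:escaped | p2:(4,0)->(4,1)->EXIT
Step 5: p0:(4,3)->(4,2) | p1:escaped | p2:escaped
Step 6: p0:(4,2)->(4,1)->EXIT | p1:escaped | p2:escaped

ESCAPED ESCAPED ESCAPED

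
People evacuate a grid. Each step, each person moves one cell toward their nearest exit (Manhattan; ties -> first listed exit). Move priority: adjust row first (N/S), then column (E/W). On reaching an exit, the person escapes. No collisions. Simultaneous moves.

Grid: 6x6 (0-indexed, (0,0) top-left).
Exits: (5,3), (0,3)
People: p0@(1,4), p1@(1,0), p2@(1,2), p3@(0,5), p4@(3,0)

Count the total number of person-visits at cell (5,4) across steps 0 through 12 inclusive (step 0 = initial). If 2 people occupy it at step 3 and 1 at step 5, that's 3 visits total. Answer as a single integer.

Answer: 0

Derivation:
Step 0: p0@(1,4) p1@(1,0) p2@(1,2) p3@(0,5) p4@(3,0) -> at (5,4): 0 [-], cum=0
Step 1: p0@(0,4) p1@(0,0) p2@(0,2) p3@(0,4) p4@(4,0) -> at (5,4): 0 [-], cum=0
Step 2: p0@ESC p1@(0,1) p2@ESC p3@ESC p4@(5,0) -> at (5,4): 0 [-], cum=0
Step 3: p0@ESC p1@(0,2) p2@ESC p3@ESC p4@(5,1) -> at (5,4): 0 [-], cum=0
Step 4: p0@ESC p1@ESC p2@ESC p3@ESC p4@(5,2) -> at (5,4): 0 [-], cum=0
Step 5: p0@ESC p1@ESC p2@ESC p3@ESC p4@ESC -> at (5,4): 0 [-], cum=0
Total visits = 0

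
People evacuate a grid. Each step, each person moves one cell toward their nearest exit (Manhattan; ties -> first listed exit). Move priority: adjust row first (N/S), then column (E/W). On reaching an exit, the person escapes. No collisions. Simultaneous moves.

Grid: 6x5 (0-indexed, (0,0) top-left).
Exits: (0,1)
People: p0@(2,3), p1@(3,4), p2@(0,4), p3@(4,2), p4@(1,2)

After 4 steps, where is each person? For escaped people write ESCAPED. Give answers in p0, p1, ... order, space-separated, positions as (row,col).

Step 1: p0:(2,3)->(1,3) | p1:(3,4)->(2,4) | p2:(0,4)->(0,3) | p3:(4,2)->(3,2) | p4:(1,2)->(0,2)
Step 2: p0:(1,3)->(0,3) | p1:(2,4)->(1,4) | p2:(0,3)->(0,2) | p3:(3,2)->(2,2) | p4:(0,2)->(0,1)->EXIT
Step 3: p0:(0,3)->(0,2) | p1:(1,4)->(0,4) | p2:(0,2)->(0,1)->EXIT | p3:(2,2)->(1,2) | p4:escaped
Step 4: p0:(0,2)->(0,1)->EXIT | p1:(0,4)->(0,3) | p2:escaped | p3:(1,2)->(0,2) | p4:escaped

ESCAPED (0,3) ESCAPED (0,2) ESCAPED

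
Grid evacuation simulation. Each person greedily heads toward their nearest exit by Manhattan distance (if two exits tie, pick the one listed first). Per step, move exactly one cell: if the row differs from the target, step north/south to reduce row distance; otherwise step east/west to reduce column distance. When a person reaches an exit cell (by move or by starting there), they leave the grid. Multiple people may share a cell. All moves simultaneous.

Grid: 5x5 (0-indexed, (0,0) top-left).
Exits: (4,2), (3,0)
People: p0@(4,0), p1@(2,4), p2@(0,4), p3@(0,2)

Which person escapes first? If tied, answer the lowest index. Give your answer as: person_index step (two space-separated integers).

Step 1: p0:(4,0)->(3,0)->EXIT | p1:(2,4)->(3,4) | p2:(0,4)->(1,4) | p3:(0,2)->(1,2)
Step 2: p0:escaped | p1:(3,4)->(4,4) | p2:(1,4)->(2,4) | p3:(1,2)->(2,2)
Step 3: p0:escaped | p1:(4,4)->(4,3) | p2:(2,4)->(3,4) | p3:(2,2)->(3,2)
Step 4: p0:escaped | p1:(4,3)->(4,2)->EXIT | p2:(3,4)->(4,4) | p3:(3,2)->(4,2)->EXIT
Step 5: p0:escaped | p1:escaped | p2:(4,4)->(4,3) | p3:escaped
Step 6: p0:escaped | p1:escaped | p2:(4,3)->(4,2)->EXIT | p3:escaped
Exit steps: [1, 4, 6, 4]
First to escape: p0 at step 1

Answer: 0 1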